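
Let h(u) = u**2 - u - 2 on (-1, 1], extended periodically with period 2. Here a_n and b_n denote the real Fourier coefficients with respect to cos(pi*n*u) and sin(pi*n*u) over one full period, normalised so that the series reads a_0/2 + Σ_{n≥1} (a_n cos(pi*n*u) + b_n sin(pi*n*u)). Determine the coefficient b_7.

b_7 = ∫_{-1}^{1} h(u) sin(7*pi*u) du.
Integrating by parts twice (tabular method), an antiderivative of (u**2 - u - 2) sin(7*pi*u) is -u**2*cos(7*pi*u)/(7*pi) + 2*u*sin(7*pi*u)/(49*pi**2) + u*cos(7*pi*u)/(7*pi) - sin(7*pi*u)/(49*pi**2) + 2*cos(7*pi*u)/(343*pi**3) + 2*cos(7*pi*u)/(7*pi); evaluating from -1 to 1: ∫_{-1}^{1} (u**2 - u - 2) sin(7*pi*u) du = (2*(-49*pi**2 - 1)/(343*pi**3)) - (-2/(343*pi**3)) = -2/(7*pi).
Hence b_7 = -2/(7*pi).

-2/(7*pi)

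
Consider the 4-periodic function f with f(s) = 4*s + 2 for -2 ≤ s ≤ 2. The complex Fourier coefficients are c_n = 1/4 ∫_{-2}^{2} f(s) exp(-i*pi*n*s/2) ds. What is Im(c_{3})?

-8/(3*pi)

Since f is real-valued, Im(c_{3}) = -1/4 ∫_{-2}^{2} f(s) sin(3*pi*s/2) ds = -b_{3}/2.
Integrating by parts (boundary term plus one more integral), an antiderivative of (4*s + 2) sin(3*pi*s/2) is -8*s*cos(3*pi*s/2)/(3*pi) + 16*sin(3*pi*s/2)/(9*pi**2) - 4*cos(3*pi*s/2)/(3*pi); evaluating from -2 to 2: ∫_{-2}^{2} (4*s + 2) sin(3*pi*s/2) ds = (20/(3*pi)) - (-4/pi) = 32/(3*pi).
Hence Im(c_{3}) = (-1/4)·(32/(3*pi)) = -8/(3*pi).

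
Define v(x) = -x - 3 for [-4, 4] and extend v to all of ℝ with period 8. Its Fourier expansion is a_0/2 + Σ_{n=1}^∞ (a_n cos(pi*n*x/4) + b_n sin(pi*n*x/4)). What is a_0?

a_0 = 1/4 ∫_{-4}^{4} v(x) dx = 1/4 · (-24) = -6.

-6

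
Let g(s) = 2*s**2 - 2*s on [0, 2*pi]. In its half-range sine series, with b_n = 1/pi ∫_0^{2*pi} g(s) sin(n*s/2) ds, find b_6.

4/3 - 8*pi/3

b_6 = 1/pi ∫_0^{2*pi} (2*s**2 - 2*s) sin(3*s) ds.
Integrating by parts twice (tabular method), an antiderivative of (2*s**2 - 2*s) sin(3*s) is -2*s**2*cos(3*s)/3 + 4*s*sin(3*s)/9 + 2*s*cos(3*s)/3 - 2*sin(3*s)/9 + 4*cos(3*s)/27; evaluating from 0 to 2*pi: ∫_{0}^{2*pi} (2*s**2 - 2*s) sin(3*s) ds = (-8*pi**2/3 + 4/27 + 4*pi/3) - (4/27) = 4*pi*(1 - 2*pi)/3.
Hence b_6 = (1/pi)·(4*pi*(1 - 2*pi)/3) = 4/3 - 8*pi/3.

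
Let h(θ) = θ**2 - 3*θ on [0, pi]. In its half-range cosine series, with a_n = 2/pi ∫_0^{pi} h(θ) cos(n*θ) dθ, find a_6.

1/9

a_6 = 2/pi ∫_0^{pi} (θ**2 - 3*θ) cos(6*θ) dθ.
Integrating by parts twice (tabular method), an antiderivative of (θ**2 - 3*θ) cos(6*θ) is θ**2*sin(6*θ)/6 - θ*sin(6*θ)/2 + θ*cos(6*θ)/18 - sin(6*θ)/108 - cos(6*θ)/12; evaluating from 0 to pi: ∫_{0}^{pi} (θ**2 - 3*θ) cos(6*θ) dθ = (-1/12 + pi/18) - (-1/12) = pi/18.
Hence a_6 = (2/pi)·(pi/18) = 1/9.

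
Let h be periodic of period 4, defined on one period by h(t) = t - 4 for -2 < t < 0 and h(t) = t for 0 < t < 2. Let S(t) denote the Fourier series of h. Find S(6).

t = 6 differs from t = -2 by 2 full period(s), and the series is 4-periodic.
At t = -2 the one-sided limits are h(-2^-) = 2 and h(-2^+) = -6.
By Dirichlet's theorem the series converges to their average, [(2) + (-6)]/2 = -2.

-2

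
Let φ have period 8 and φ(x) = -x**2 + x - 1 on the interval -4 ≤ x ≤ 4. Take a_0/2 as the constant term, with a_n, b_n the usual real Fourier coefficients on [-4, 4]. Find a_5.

a_5 = 1/4 ∫_{-4}^{4} φ(x) cos(5*pi*x/4) dx.
Integrating by parts twice (tabular method), an antiderivative of (-x**2 + x - 1) cos(5*pi*x/4) is -4*x**2*sin(5*pi*x/4)/(5*pi) + 4*x*sin(5*pi*x/4)/(5*pi) - 32*x*cos(5*pi*x/4)/(25*pi**2) - 4*sin(5*pi*x/4)/(5*pi) + 128*sin(5*pi*x/4)/(125*pi**3) + 16*cos(5*pi*x/4)/(25*pi**2); evaluating from -4 to 4: ∫_{-4}^{4} (-x**2 + x - 1) cos(5*pi*x/4) dx = (112/(25*pi**2)) - (-144/(25*pi**2)) = 256/(25*pi**2).
Hence a_5 = (1/4)·(256/(25*pi**2)) = 64/(25*pi**2).

64/(25*pi**2)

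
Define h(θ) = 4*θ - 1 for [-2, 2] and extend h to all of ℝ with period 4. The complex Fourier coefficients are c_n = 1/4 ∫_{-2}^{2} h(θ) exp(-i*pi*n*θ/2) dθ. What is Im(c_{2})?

Since h is real-valued, Im(c_{2}) = -1/4 ∫_{-2}^{2} h(θ) sin(pi*θ) dθ = -b_{2}/2.
Integrating by parts (boundary term plus one more integral), an antiderivative of (4*θ - 1) sin(pi*θ) is -4*θ*cos(pi*θ)/pi + 4*sin(pi*θ)/pi**2 + cos(pi*θ)/pi; evaluating from -2 to 2: ∫_{-2}^{2} (4*θ - 1) sin(pi*θ) dθ = (-7/pi) - (9/pi) = -16/pi.
Hence Im(c_{2}) = (-1/4)·(-16/pi) = 4/pi.

4/pi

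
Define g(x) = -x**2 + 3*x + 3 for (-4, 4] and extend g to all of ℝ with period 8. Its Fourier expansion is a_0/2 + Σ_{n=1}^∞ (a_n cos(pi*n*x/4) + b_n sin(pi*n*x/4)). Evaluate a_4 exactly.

a_4 = 1/4 ∫_{-4}^{4} g(x) cos(pi*x) dx.
Integrating by parts twice (tabular method), an antiderivative of (-x**2 + 3*x + 3) cos(pi*x) is -x**2*sin(pi*x)/pi + 3*x*sin(pi*x)/pi - 2*x*cos(pi*x)/pi**2 + 2*sin(pi*x)/pi**3 + 3*sin(pi*x)/pi + 3*cos(pi*x)/pi**2; evaluating from -4 to 4: ∫_{-4}^{4} (-x**2 + 3*x + 3) cos(pi*x) dx = (-5/pi**2) - (11/pi**2) = -16/pi**2.
Hence a_4 = (1/4)·(-16/pi**2) = -4/pi**2.

-4/pi**2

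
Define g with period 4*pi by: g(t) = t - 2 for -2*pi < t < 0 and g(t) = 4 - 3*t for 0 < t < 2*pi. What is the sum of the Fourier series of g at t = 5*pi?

4 - 3*pi

t = 5*pi differs from t = pi by 1 full period(s), and the series is 4*pi-periodic.
g is continuous at t = pi with value 4 - 3*pi, so the series converges to 4 - 3*pi there.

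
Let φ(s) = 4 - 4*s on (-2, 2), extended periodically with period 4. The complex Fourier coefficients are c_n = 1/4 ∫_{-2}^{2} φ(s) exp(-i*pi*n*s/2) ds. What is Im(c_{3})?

Since φ is real-valued, Im(c_{3}) = -1/4 ∫_{-2}^{2} φ(s) sin(3*pi*s/2) ds = -b_{3}/2.
Integrating by parts (boundary term plus one more integral), an antiderivative of (4 - 4*s) sin(3*pi*s/2) is 8*s*cos(3*pi*s/2)/(3*pi) - 16*sin(3*pi*s/2)/(9*pi**2) - 8*cos(3*pi*s/2)/(3*pi); evaluating from -2 to 2: ∫_{-2}^{2} (4 - 4*s) sin(3*pi*s/2) ds = (-8/(3*pi)) - (8/pi) = -32/(3*pi).
Hence Im(c_{3}) = (-1/4)·(-32/(3*pi)) = 8/(3*pi).

8/(3*pi)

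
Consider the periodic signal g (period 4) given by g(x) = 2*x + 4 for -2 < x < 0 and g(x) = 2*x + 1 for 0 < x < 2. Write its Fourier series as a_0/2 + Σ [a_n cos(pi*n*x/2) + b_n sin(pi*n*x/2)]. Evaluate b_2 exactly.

b_2 = 1/2 ∫_{-2}^{2} g(x) sin(pi*x) dx.
Split the integral at the breakpoints.
Integrating by parts (boundary term plus one more integral), an antiderivative of (2*x + 4) sin(pi*x) is -2*x*cos(pi*x)/pi + 2*sin(pi*x)/pi**2 - 4*cos(pi*x)/pi; evaluating from -2 to 0: ∫_{-2}^{0} (2*x + 4) sin(pi*x) dx = (-4/pi) - (0) = -4/pi.
Integrating by parts (boundary term plus one more integral), an antiderivative of (2*x + 1) sin(pi*x) is -2*x*cos(pi*x)/pi + 2*sin(pi*x)/pi**2 - cos(pi*x)/pi; evaluating from 0 to 2: ∫_{0}^{2} (2*x + 1) sin(pi*x) dx = (-5/pi) - (-1/pi) = -4/pi.
Summing the pieces and multiplying by (1/2) gives b_2 = -4/pi.

-4/pi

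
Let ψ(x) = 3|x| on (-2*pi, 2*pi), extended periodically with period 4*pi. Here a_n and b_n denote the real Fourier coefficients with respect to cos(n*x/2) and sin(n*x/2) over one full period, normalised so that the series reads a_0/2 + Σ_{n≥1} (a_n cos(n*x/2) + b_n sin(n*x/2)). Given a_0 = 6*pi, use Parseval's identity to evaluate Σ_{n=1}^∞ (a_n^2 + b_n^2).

6*pi**2

Parseval: a_0^2/2 + Σ_{n≥1} (a_n^2+b_n^2) = (1/(2*pi)) ∫_{-2*pi}^{2*pi} ψ(x)^2 dx = 24*pi**2.
Subtract a_0^2/2 = 18*pi**2: Σ (a_n^2+b_n^2) = 6*pi**2.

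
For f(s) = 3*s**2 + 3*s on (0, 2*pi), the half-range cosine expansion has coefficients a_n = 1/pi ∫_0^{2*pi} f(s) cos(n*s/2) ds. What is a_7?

24*(-2*pi - 1)/(49*pi)

a_7 = 1/pi ∫_0^{2*pi} (3*s**2 + 3*s) cos(7*s/2) ds.
Integrating by parts twice (tabular method), an antiderivative of (3*s**2 + 3*s) cos(7*s/2) is 6*s**2*sin(7*s/2)/7 + 6*s*sin(7*s/2)/7 + 24*s*cos(7*s/2)/49 - 48*sin(7*s/2)/343 + 12*cos(7*s/2)/49; evaluating from 0 to 2*pi: ∫_{0}^{2*pi} (3*s**2 + 3*s) cos(7*s/2) ds = (-48*pi/49 - 12/49) - (12/49) = -48*pi/49 - 24/49.
Hence a_7 = (1/pi)·(-48*pi/49 - 24/49) = 24*(-2*pi - 1)/(49*pi).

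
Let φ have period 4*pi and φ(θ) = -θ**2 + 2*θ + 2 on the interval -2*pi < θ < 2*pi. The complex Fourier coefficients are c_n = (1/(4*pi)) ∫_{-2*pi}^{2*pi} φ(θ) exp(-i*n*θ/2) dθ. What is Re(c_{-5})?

8/25

Since φ is real-valued, Re(c_{-5}) = (1/(4*pi)) ∫_{-2*pi}^{2*pi} φ(θ) cos(-5*θ/2) dθ = a_{5}/2.
Integrating by parts twice (tabular method), an antiderivative of (-θ**2 + 2*θ + 2) cos(-5*θ/2) is -2*θ**2*sin(5*θ/2)/5 + 4*θ*sin(5*θ/2)/5 - 8*θ*cos(5*θ/2)/25 + 116*sin(5*θ/2)/125 + 8*cos(5*θ/2)/25; evaluating from -2*pi to 2*pi: ∫_{-2*pi}^{2*pi} (-θ**2 + 2*θ + 2) cos(-5*θ/2) dθ = (-8/25 + 16*pi/25) - (-16*pi/25 - 8/25) = 32*pi/25.
Hence Re(c_{-5}) = (1/(4*pi))·(32*pi/25) = 8/25.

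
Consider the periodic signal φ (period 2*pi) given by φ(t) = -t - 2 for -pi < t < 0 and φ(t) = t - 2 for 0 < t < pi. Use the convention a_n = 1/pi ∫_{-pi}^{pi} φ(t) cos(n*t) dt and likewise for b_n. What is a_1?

a_1 = 1/pi ∫_{-pi}^{pi} φ(t) cos(t) dt.
φ is even and cos(t) is even, so the integrand is even and a_1 = 2/pi ∫_0^{pi} φ(t) cos(t) dt.
Integrating by parts (boundary term plus one more integral), an antiderivative of (t - 2) cos(t) is t*sin(t) - 2*sin(t) + cos(t); evaluating from 0 to pi: ∫_{0}^{pi} (t - 2) cos(t) dt = (-1) - (1) = -2.
Hence a_1 = (2/pi)·(-2) = -4/pi.

-4/pi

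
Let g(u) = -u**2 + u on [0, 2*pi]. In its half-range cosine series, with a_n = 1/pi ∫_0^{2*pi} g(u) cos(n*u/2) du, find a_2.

a_2 = 1/pi ∫_0^{2*pi} (-u**2 + u) cos(u) du.
Integrating by parts twice (tabular method), an antiderivative of (-u**2 + u) cos(u) is -u**2*sin(u) + u*sin(u) - 2*u*cos(u) + 2*sin(u) + cos(u); evaluating from 0 to 2*pi: ∫_{0}^{2*pi} (-u**2 + u) cos(u) du = (1 - 4*pi) - (1) = -4*pi.
Hence a_2 = (1/pi)·(-4*pi) = -4.

-4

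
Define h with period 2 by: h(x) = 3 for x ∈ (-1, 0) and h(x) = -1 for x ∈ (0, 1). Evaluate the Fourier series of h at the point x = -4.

1

x = -4 differs from x = 0 by -2 full period(s), and the series is 2-periodic.
At x = 0 the one-sided limits are h(0^-) = 3 and h(0^+) = -1.
By Dirichlet's theorem the series converges to their average, [(3) + (-1)]/2 = 1.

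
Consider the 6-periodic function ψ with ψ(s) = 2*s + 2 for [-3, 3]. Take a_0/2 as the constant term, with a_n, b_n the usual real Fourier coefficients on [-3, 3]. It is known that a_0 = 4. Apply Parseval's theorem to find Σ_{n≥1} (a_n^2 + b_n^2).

Parseval: a_0^2/2 + Σ_{n≥1} (a_n^2+b_n^2) = 1/3 ∫_{-3}^{3} ψ(s)^2 ds = 32.
Subtract a_0^2/2 = 8: Σ (a_n^2+b_n^2) = 24.

24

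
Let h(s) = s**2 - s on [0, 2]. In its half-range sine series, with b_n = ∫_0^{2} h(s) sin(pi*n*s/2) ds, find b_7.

4*(-8 + 49*pi**2)/(343*pi**3)

b_7 = ∫_0^{2} (s**2 - s) sin(7*pi*s/2) ds.
Integrating by parts twice (tabular method), an antiderivative of (s**2 - s) sin(7*pi*s/2) is -2*s**2*cos(7*pi*s/2)/(7*pi) + 8*s*sin(7*pi*s/2)/(49*pi**2) + 2*s*cos(7*pi*s/2)/(7*pi) - 4*sin(7*pi*s/2)/(49*pi**2) + 16*cos(7*pi*s/2)/(343*pi**3); evaluating from 0 to 2: ∫_{0}^{2} (s**2 - s) sin(7*pi*s/2) ds = (4*(-4 + 49*pi**2)/(343*pi**3)) - (16/(343*pi**3)) = 4*(-8 + 49*pi**2)/(343*pi**3).
Hence b_7 = 4*(-8 + 49*pi**2)/(343*pi**3).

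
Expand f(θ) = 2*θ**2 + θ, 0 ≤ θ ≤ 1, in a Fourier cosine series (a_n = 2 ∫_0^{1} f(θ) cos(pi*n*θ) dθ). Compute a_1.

-12/pi**2

a_1 = 2 ∫_0^{1} (2*θ**2 + θ) cos(pi*θ) dθ.
Integrating by parts twice (tabular method), an antiderivative of (2*θ**2 + θ) cos(pi*θ) is 2*θ**2*sin(pi*θ)/pi + θ*sin(pi*θ)/pi + 4*θ*cos(pi*θ)/pi**2 - 4*sin(pi*θ)/pi**3 + cos(pi*θ)/pi**2; evaluating from 0 to 1: ∫_{0}^{1} (2*θ**2 + θ) cos(pi*θ) dθ = (-5/pi**2) - (pi**(-2)) = -6/pi**2.
Hence a_1 = 2·(-6/pi**2) = -12/pi**2.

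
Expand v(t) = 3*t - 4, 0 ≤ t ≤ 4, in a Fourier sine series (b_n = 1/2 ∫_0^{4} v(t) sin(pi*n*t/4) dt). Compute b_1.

b_1 = 1/2 ∫_0^{4} (3*t - 4) sin(pi*t/4) dt.
Integrating by parts (boundary term plus one more integral), an antiderivative of (3*t - 4) sin(pi*t/4) is -12*t*cos(pi*t/4)/pi + 48*sin(pi*t/4)/pi**2 + 16*cos(pi*t/4)/pi; evaluating from 0 to 4: ∫_{0}^{4} (3*t - 4) sin(pi*t/4) dt = (32/pi) - (16/pi) = 16/pi.
Hence b_1 = (1/2)·(16/pi) = 8/pi.

8/pi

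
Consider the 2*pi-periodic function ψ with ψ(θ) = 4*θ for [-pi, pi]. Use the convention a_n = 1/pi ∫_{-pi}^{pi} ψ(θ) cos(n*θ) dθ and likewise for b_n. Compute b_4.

-2

b_4 = 1/pi ∫_{-pi}^{pi} ψ(θ) sin(4*θ) dθ.
ψ is odd and sin(4*θ) is odd, so the integrand is even and b_4 = 2/pi ∫_0^{pi} ψ(θ) sin(4*θ) dθ.
Integrating by parts (boundary term plus one more integral), an antiderivative of (4*θ) sin(4*θ) is -θ*cos(4*θ) + sin(4*θ)/4; evaluating from 0 to pi: ∫_{0}^{pi} (4*θ) sin(4*θ) dθ = (-pi) - (0) = -pi.
Hence b_4 = (2/pi)·(-pi) = -2.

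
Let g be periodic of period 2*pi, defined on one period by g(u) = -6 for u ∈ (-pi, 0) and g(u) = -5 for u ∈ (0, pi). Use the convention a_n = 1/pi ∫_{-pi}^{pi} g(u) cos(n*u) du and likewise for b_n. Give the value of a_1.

0

a_1 = 1/pi ∫_{-pi}^{pi} g(u) cos(u) du.
Split the integral at the breakpoints.
Directly, an antiderivative of (-6) cos(u) is -6*sin(u); evaluating from -pi to 0: ∫_{-pi}^{0} (-6) cos(u) du = (0) - (0) = 0.
Directly, an antiderivative of (-5) cos(u) is -5*sin(u); evaluating from 0 to pi: ∫_{0}^{pi} (-5) cos(u) du = (0) - (0) = 0.
Summing the pieces and multiplying by (1/pi) gives a_1 = 0.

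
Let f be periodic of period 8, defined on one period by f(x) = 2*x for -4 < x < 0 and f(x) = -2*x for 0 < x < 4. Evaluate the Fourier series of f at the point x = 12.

-8

x = 12 differs from x = -4 by 2 full period(s), and the series is 8-periodic.
f is continuous at x = -4 with value -8, so the series converges to -8 there.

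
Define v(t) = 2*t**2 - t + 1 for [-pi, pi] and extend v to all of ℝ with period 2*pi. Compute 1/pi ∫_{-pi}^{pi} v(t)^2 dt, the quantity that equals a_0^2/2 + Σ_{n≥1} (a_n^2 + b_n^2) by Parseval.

2 + 10*pi**2/3 + 8*pi**4/5

1/pi ∫_{-pi}^{pi} v(t)^2 dt = 1/pi · (2*pi*(15 + 25*pi**2 + 12*pi**4)/15) = 2 + 10*pi**2/3 + 8*pi**4/5.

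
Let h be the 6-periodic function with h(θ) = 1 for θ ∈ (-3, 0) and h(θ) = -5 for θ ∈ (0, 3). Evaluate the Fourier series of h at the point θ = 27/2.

-5

θ = 27/2 differs from θ = 3/2 by 2 full period(s), and the series is 6-periodic.
h is continuous at θ = 3/2 with value -5, so the series converges to -5 there.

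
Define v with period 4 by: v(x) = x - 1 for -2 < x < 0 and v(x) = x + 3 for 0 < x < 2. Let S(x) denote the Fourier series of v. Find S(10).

1

x = 10 differs from x = 2 by 2 full period(s), and the series is 4-periodic.
At x = 2 the one-sided limits are v(2^-) = 5 and v(2^+) = -3.
By Dirichlet's theorem the series converges to their average, [(5) + (-3)]/2 = 1.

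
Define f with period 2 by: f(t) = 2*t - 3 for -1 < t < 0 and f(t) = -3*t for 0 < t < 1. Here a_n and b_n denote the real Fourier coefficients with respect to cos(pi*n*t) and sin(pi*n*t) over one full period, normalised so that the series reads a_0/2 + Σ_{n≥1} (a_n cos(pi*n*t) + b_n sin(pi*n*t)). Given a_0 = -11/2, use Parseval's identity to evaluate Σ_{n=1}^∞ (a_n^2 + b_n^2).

Parseval: a_0^2/2 + Σ_{n≥1} (a_n^2+b_n^2) = ∫_{-1}^{1} f(t)^2 dt = 58/3.
Subtract a_0^2/2 = 121/8: Σ (a_n^2+b_n^2) = 101/24.

101/24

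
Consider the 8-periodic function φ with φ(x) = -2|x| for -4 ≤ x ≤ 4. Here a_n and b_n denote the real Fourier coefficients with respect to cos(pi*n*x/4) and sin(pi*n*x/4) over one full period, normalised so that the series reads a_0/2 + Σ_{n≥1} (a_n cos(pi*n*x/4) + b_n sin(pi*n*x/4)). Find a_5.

32/(25*pi**2)

a_5 = 1/4 ∫_{-4}^{4} φ(x) cos(5*pi*x/4) dx.
φ is even and cos(5*pi*x/4) is even, so the integrand is even and a_5 = 1/2 ∫_0^{4} φ(x) cos(5*pi*x/4) dx.
Integrating by parts (boundary term plus one more integral), an antiderivative of (-2*x) cos(5*pi*x/4) is -8*x*sin(5*pi*x/4)/(5*pi) - 32*cos(5*pi*x/4)/(25*pi**2); evaluating from 0 to 4: ∫_{0}^{4} (-2*x) cos(5*pi*x/4) dx = (32/(25*pi**2)) - (-32/(25*pi**2)) = 64/(25*pi**2).
Hence a_5 = (1/2)·(64/(25*pi**2)) = 32/(25*pi**2).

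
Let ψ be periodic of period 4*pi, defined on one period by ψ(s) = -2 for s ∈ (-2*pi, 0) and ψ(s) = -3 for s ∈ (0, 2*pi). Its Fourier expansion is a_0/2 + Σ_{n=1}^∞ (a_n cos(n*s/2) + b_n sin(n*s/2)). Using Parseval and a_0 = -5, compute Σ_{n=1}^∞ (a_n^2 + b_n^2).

Parseval: a_0^2/2 + Σ_{n≥1} (a_n^2+b_n^2) = (1/(2*pi)) ∫_{-2*pi}^{2*pi} ψ(s)^2 ds = 13.
Subtract a_0^2/2 = 25/2: Σ (a_n^2+b_n^2) = 1/2.

1/2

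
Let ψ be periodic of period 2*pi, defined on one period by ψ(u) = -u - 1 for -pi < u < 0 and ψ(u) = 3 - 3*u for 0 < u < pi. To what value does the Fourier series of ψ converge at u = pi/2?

3 - 3*pi/2

ψ is continuous at u = pi/2 with value 3 - 3*pi/2, so the series converges to 3 - 3*pi/2 there.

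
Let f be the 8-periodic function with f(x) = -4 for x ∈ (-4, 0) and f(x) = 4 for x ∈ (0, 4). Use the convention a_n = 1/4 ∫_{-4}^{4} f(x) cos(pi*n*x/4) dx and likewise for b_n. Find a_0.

0

a_0 = 1/4 ∫_{-4}^{4} f(x) dx = 1/4 · (0) = 0.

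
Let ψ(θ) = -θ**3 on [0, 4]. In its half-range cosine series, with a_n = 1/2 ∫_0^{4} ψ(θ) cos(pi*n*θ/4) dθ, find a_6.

a_6 = 1/2 ∫_0^{4} (-θ**3) cos(3*pi*θ/2) dθ.
Integrating by parts three times (tabular method), an antiderivative of (-θ**3) cos(3*pi*θ/2) is -2*θ**3*sin(3*pi*θ/2)/(3*pi) - 4*θ**2*cos(3*pi*θ/2)/(3*pi**2) + 16*θ*sin(3*pi*θ/2)/(9*pi**3) + 32*cos(3*pi*θ/2)/(27*pi**4); evaluating from 0 to 4: ∫_{0}^{4} (-θ**3) cos(3*pi*θ/2) dθ = (32*(1 - 18*pi**2)/(27*pi**4)) - (32/(27*pi**4)) = -64/(3*pi**2).
Hence a_6 = (1/2)·(-64/(3*pi**2)) = -32/(3*pi**2).

-32/(3*pi**2)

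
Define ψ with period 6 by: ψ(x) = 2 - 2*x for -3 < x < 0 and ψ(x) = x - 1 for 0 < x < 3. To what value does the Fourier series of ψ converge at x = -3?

5

x = -3 differs from x = 3 by -1 full period(s), and the series is 6-periodic.
At x = 3 the one-sided limits are ψ(3^-) = 2 and ψ(3^+) = 8.
By Dirichlet's theorem the series converges to their average, [(2) + (8)]/2 = 5.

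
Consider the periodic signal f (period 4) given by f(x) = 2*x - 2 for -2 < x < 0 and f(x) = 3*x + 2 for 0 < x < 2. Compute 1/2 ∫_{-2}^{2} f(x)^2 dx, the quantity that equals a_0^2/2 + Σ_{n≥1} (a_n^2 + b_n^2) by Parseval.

1/2 ∫_{-2}^{2} f(x)^2 dx = 1/2 · (272/3) = 136/3.

136/3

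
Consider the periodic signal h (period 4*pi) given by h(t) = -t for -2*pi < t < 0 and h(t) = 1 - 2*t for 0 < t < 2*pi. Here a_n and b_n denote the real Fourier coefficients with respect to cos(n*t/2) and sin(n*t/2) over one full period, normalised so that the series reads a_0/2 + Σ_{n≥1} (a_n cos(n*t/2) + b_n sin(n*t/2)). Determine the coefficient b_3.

-2 + 2/(3*pi)

b_3 = (1/(2*pi)) ∫_{-2*pi}^{2*pi} h(t) sin(3*t/2) dt.
Split the integral at the breakpoints.
Integrating by parts (boundary term plus one more integral), an antiderivative of (-t) sin(3*t/2) is 2*t*cos(3*t/2)/3 - 4*sin(3*t/2)/9; evaluating from -2*pi to 0: ∫_{-2*pi}^{0} (-t) sin(3*t/2) dt = (0) - (4*pi/3) = -4*pi/3.
Integrating by parts (boundary term plus one more integral), an antiderivative of (1 - 2*t) sin(3*t/2) is 4*t*cos(3*t/2)/3 - 8*sin(3*t/2)/9 - 2*cos(3*t/2)/3; evaluating from 0 to 2*pi: ∫_{0}^{2*pi} (1 - 2*t) sin(3*t/2) dt = (2/3 - 8*pi/3) - (-2/3) = 4/3 - 8*pi/3.
Summing the pieces and multiplying by (1/(2*pi)) gives b_3 = -2 + 2/(3*pi).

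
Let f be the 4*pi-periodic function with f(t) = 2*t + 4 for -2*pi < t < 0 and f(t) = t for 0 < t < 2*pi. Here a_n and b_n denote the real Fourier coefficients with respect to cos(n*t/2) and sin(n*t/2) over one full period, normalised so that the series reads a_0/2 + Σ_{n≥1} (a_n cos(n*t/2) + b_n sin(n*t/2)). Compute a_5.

4/(25*pi)

a_5 = (1/(2*pi)) ∫_{-2*pi}^{2*pi} f(t) cos(5*t/2) dt.
Split the integral at the breakpoints.
Integrating by parts (boundary term plus one more integral), an antiderivative of (2*t + 4) cos(5*t/2) is 4*t*sin(5*t/2)/5 + 8*sin(5*t/2)/5 + 8*cos(5*t/2)/25; evaluating from -2*pi to 0: ∫_{-2*pi}^{0} (2*t + 4) cos(5*t/2) dt = (8/25) - (-8/25) = 16/25.
Integrating by parts (boundary term plus one more integral), an antiderivative of (t) cos(5*t/2) is 2*t*sin(5*t/2)/5 + 4*cos(5*t/2)/25; evaluating from 0 to 2*pi: ∫_{0}^{2*pi} (t) cos(5*t/2) dt = (-4/25) - (4/25) = -8/25.
Summing the pieces and multiplying by (1/(2*pi)) gives a_5 = 4/(25*pi).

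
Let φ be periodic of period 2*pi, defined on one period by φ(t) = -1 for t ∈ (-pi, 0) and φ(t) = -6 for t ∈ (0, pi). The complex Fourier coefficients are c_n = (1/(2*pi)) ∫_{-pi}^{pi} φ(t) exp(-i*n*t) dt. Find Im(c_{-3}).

Since φ is real-valued, Im(c_{-3}) = -(1/(2*pi)) ∫_{-pi}^{pi} φ(t) sin(-3*t) dt = b_{3}/2.
Split the integral at the breakpoints.
Directly, an antiderivative of (-1) sin(-3*t) is -cos(3*t)/3; evaluating from -pi to 0: ∫_{-pi}^{0} (-1) sin(-3*t) dt = (-1/3) - (1/3) = -2/3.
Directly, an antiderivative of (-6) sin(-3*t) is -2*cos(3*t); evaluating from 0 to pi: ∫_{0}^{pi} (-6) sin(-3*t) dt = (2) - (-2) = 4.
So ∫_{-pi}^{pi} φ(t) sin(-3*t) dt = 10/3.
Hence Im(c_{-3}) = (-1/(2*pi))·(10/3) = -5/(3*pi).

-5/(3*pi)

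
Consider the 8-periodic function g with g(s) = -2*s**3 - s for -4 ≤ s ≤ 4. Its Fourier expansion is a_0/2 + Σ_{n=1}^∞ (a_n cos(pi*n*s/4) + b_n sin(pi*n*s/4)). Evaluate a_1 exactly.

0

a_1 = 1/4 ∫_{-4}^{4} g(s) cos(pi*s/4) ds.
g is odd and cos(pi*s/4) is even, so the integrand is odd over a symmetric interval and the integral vanishes.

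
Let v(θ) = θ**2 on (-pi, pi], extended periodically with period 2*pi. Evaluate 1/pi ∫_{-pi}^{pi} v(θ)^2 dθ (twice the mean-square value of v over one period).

2*pi**4/5

1/pi ∫_{-pi}^{pi} v(θ)^2 dθ = 1/pi · (2*pi**5/5) = 2*pi**4/5.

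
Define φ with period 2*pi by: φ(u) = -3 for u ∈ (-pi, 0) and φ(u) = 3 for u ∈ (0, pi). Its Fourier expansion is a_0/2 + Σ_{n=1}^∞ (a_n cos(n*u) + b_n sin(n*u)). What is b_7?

b_7 = 1/pi ∫_{-pi}^{pi} φ(u) sin(7*u) du.
φ is odd and sin(7*u) is odd, so the integrand is even and b_7 = 2/pi ∫_0^{pi} φ(u) sin(7*u) du.
Directly, an antiderivative of (3) sin(7*u) is -3*cos(7*u)/7; evaluating from 0 to pi: ∫_{0}^{pi} (3) sin(7*u) du = (3/7) - (-3/7) = 6/7.
Hence b_7 = (2/pi)·(6/7) = 12/(7*pi).

12/(7*pi)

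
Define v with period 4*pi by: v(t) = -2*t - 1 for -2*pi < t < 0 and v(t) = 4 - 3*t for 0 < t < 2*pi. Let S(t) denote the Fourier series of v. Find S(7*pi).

-1 + 2*pi

t = 7*pi differs from t = -pi by 2 full period(s), and the series is 4*pi-periodic.
v is continuous at t = -pi with value -1 + 2*pi, so the series converges to -1 + 2*pi there.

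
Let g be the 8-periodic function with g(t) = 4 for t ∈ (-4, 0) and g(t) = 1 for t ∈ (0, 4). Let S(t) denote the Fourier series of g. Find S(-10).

t = -10 differs from t = -2 by -1 full period(s), and the series is 8-periodic.
g is continuous at t = -2 with value 4, so the series converges to 4 there.

4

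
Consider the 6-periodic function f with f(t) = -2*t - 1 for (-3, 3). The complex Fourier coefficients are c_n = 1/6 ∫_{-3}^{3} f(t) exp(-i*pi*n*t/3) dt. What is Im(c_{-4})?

3/(2*pi)

Since f is real-valued, Im(c_{-4}) = -1/6 ∫_{-3}^{3} f(t) sin(-4*pi*t/3) dt = b_{4}/2.
Integrating by parts (boundary term plus one more integral), an antiderivative of (-2*t - 1) sin(-4*pi*t/3) is -3*t*cos(4*pi*t/3)/(2*pi) + 9*sin(4*pi*t/3)/(8*pi**2) - 3*cos(4*pi*t/3)/(4*pi); evaluating from -3 to 3: ∫_{-3}^{3} (-2*t - 1) sin(-4*pi*t/3) dt = (-21/(4*pi)) - (15/(4*pi)) = -9/pi.
Hence Im(c_{-4}) = (-1/6)·(-9/pi) = 3/(2*pi).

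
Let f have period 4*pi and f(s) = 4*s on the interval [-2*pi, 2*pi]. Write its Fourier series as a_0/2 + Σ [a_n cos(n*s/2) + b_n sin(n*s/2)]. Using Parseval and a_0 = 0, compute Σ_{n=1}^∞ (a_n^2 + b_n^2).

Parseval: a_0^2/2 + Σ_{n≥1} (a_n^2+b_n^2) = (1/(2*pi)) ∫_{-2*pi}^{2*pi} f(s)^2 ds = 128*pi**2/3.
Subtract a_0^2/2 = 0: Σ (a_n^2+b_n^2) = 128*pi**2/3.

128*pi**2/3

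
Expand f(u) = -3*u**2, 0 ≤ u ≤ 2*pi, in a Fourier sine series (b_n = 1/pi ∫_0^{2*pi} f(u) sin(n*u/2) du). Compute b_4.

6*pi

b_4 = 1/pi ∫_0^{2*pi} (-3*u**2) sin(2*u) du.
Integrating by parts twice (tabular method), an antiderivative of (-3*u**2) sin(2*u) is 3*u**2*cos(2*u)/2 - 3*u*sin(2*u)/2 - 3*cos(2*u)/4; evaluating from 0 to 2*pi: ∫_{0}^{2*pi} (-3*u**2) sin(2*u) du = (-3/4 + 6*pi**2) - (-3/4) = 6*pi**2.
Hence b_4 = (1/pi)·(6*pi**2) = 6*pi.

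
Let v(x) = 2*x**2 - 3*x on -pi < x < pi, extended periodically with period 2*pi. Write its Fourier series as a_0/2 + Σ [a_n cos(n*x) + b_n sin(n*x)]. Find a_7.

-8/49

a_7 = 1/pi ∫_{-pi}^{pi} v(x) cos(7*x) dx.
Integrating by parts twice (tabular method), an antiderivative of (2*x**2 - 3*x) cos(7*x) is 2*x**2*sin(7*x)/7 - 3*x*sin(7*x)/7 + 4*x*cos(7*x)/49 - 4*sin(7*x)/343 - 3*cos(7*x)/49; evaluating from -pi to pi: ∫_{-pi}^{pi} (2*x**2 - 3*x) cos(7*x) dx = (3/49 - 4*pi/49) - (3/49 + 4*pi/49) = -8*pi/49.
Hence a_7 = (1/pi)·(-8*pi/49) = -8/49.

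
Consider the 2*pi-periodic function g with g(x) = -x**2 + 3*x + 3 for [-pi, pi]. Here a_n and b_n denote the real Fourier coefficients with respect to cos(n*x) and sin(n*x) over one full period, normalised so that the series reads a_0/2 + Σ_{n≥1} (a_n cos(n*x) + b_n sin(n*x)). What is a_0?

a_0 = 1/pi ∫_{-pi}^{pi} g(x) dx = 1/pi · (2*pi*(9 - pi**2)/3) = 6 - 2*pi**2/3.

6 - 2*pi**2/3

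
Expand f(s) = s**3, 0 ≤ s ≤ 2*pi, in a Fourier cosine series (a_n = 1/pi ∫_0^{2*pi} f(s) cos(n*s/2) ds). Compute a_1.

-48*pi + 192/pi

a_1 = 1/pi ∫_0^{2*pi} (s**3) cos(s/2) ds.
Integrating by parts three times (tabular method), an antiderivative of (s**3) cos(s/2) is 2*s**3*sin(s/2) + 12*s**2*cos(s/2) - 48*s*sin(s/2) - 96*cos(s/2); evaluating from 0 to 2*pi: ∫_{0}^{2*pi} (s**3) cos(s/2) ds = (96 - 48*pi**2) - (-96) = 192 - 48*pi**2.
Hence a_1 = (1/pi)·(192 - 48*pi**2) = -48*pi + 192/pi.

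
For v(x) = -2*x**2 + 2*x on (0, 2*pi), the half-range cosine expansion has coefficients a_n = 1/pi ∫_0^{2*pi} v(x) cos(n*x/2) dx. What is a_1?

a_1 = 1/pi ∫_0^{2*pi} (-2*x**2 + 2*x) cos(x/2) dx.
Integrating by parts twice (tabular method), an antiderivative of (-2*x**2 + 2*x) cos(x/2) is -4*x**2*sin(x/2) + 4*x*sin(x/2) - 16*x*cos(x/2) + 32*sin(x/2) + 8*cos(x/2); evaluating from 0 to 2*pi: ∫_{0}^{2*pi} (-2*x**2 + 2*x) cos(x/2) dx = (-8 + 32*pi) - (8) = -16 + 32*pi.
Hence a_1 = (1/pi)·(-16 + 32*pi) = 32 - 16/pi.

32 - 16/pi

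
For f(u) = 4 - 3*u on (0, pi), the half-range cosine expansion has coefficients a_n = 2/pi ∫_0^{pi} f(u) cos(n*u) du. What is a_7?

12/(49*pi)

a_7 = 2/pi ∫_0^{pi} (4 - 3*u) cos(7*u) du.
Integrating by parts (boundary term plus one more integral), an antiderivative of (4 - 3*u) cos(7*u) is -3*u*sin(7*u)/7 + 4*sin(7*u)/7 - 3*cos(7*u)/49; evaluating from 0 to pi: ∫_{0}^{pi} (4 - 3*u) cos(7*u) du = (3/49) - (-3/49) = 6/49.
Hence a_7 = (2/pi)·(6/49) = 12/(49*pi).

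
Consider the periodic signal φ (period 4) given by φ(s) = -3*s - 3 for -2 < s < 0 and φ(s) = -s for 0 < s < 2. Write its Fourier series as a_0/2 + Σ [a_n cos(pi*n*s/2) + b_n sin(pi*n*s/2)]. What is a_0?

-1

a_0 = 1/2 ∫_{-2}^{2} φ(s) ds = 1/2 · (-2) = -1.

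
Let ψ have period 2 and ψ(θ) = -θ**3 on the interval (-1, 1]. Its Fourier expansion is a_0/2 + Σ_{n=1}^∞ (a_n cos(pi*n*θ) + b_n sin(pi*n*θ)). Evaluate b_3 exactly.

2*(2 - 3*pi**2)/(9*pi**3)

b_3 = ∫_{-1}^{1} ψ(θ) sin(3*pi*θ) dθ.
ψ is odd and sin(3*pi*θ) is odd, so the integrand is even and b_3 = 2 ∫_0^{1} ψ(θ) sin(3*pi*θ) dθ.
Integrating by parts three times (tabular method), an antiderivative of (-θ**3) sin(3*pi*θ) is θ**3*cos(3*pi*θ)/(3*pi) - θ**2*sin(3*pi*θ)/(3*pi**2) - 2*θ*cos(3*pi*θ)/(9*pi**3) + 2*sin(3*pi*θ)/(27*pi**4); evaluating from 0 to 1: ∫_{0}^{1} (-θ**3) sin(3*pi*θ) dθ = ((2 - 3*pi**2)/(9*pi**3)) - (0) = (2 - 3*pi**2)/(9*pi**3).
Hence b_3 = 2·((2 - 3*pi**2)/(9*pi**3)) = 2*(2 - 3*pi**2)/(9*pi**3).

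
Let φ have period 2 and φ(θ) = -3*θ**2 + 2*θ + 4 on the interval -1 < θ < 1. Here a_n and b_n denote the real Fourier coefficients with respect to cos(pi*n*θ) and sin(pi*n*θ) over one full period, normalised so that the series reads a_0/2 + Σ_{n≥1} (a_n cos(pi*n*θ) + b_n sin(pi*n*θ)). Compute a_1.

12/pi**2

a_1 = ∫_{-1}^{1} φ(θ) cos(pi*θ) dθ.
Integrating by parts twice (tabular method), an antiderivative of (-3*θ**2 + 2*θ + 4) cos(pi*θ) is -3*θ**2*sin(pi*θ)/pi + 2*θ*sin(pi*θ)/pi - 6*θ*cos(pi*θ)/pi**2 + 6*sin(pi*θ)/pi**3 + 4*sin(pi*θ)/pi + 2*cos(pi*θ)/pi**2; evaluating from -1 to 1: ∫_{-1}^{1} (-3*θ**2 + 2*θ + 4) cos(pi*θ) dθ = (4/pi**2) - (-8/pi**2) = 12/pi**2.
Hence a_1 = 12/pi**2.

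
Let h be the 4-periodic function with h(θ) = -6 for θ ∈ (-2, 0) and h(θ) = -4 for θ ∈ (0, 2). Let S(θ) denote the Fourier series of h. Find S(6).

-5

θ = 6 differs from θ = 2 by 1 full period(s), and the series is 4-periodic.
At θ = 2 the one-sided limits are h(2^-) = -4 and h(2^+) = -6.
By Dirichlet's theorem the series converges to their average, [(-4) + (-6)]/2 = -5.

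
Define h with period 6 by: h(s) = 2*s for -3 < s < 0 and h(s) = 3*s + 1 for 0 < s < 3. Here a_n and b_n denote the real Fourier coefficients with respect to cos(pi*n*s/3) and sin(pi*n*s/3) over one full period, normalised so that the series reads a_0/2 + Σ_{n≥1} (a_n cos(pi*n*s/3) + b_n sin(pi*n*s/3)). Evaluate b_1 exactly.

b_1 = 1/3 ∫_{-3}^{3} h(s) sin(pi*s/3) ds.
Split the integral at the breakpoints.
Integrating by parts (boundary term plus one more integral), an antiderivative of (2*s) sin(pi*s/3) is -6*s*cos(pi*s/3)/pi + 18*sin(pi*s/3)/pi**2; evaluating from -3 to 0: ∫_{-3}^{0} (2*s) sin(pi*s/3) ds = (0) - (-18/pi) = 18/pi.
Integrating by parts (boundary term plus one more integral), an antiderivative of (3*s + 1) sin(pi*s/3) is -9*s*cos(pi*s/3)/pi + 27*sin(pi*s/3)/pi**2 - 3*cos(pi*s/3)/pi; evaluating from 0 to 3: ∫_{0}^{3} (3*s + 1) sin(pi*s/3) ds = (30/pi) - (-3/pi) = 33/pi.
Summing the pieces and multiplying by (1/3) gives b_1 = 17/pi.

17/pi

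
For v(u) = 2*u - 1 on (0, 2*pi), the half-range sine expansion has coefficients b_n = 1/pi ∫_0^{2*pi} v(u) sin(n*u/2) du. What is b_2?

-4

b_2 = 1/pi ∫_0^{2*pi} (2*u - 1) sin(u) du.
Integrating by parts (boundary term plus one more integral), an antiderivative of (2*u - 1) sin(u) is -2*u*cos(u) + 2*sin(u) + cos(u); evaluating from 0 to 2*pi: ∫_{0}^{2*pi} (2*u - 1) sin(u) du = (1 - 4*pi) - (1) = -4*pi.
Hence b_2 = (1/pi)·(-4*pi) = -4.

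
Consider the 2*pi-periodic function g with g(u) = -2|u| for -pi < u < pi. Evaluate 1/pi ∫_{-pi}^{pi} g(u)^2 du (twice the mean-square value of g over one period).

8*pi**2/3

1/pi ∫_{-pi}^{pi} g(u)^2 du = 1/pi · (8*pi**3/3) = 8*pi**2/3.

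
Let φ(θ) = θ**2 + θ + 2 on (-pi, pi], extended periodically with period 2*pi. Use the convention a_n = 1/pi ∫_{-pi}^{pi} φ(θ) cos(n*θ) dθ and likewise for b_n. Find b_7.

b_7 = 1/pi ∫_{-pi}^{pi} φ(θ) sin(7*θ) dθ.
Integrating by parts twice (tabular method), an antiderivative of (θ**2 + θ + 2) sin(7*θ) is -θ**2*cos(7*θ)/7 + 2*θ*sin(7*θ)/49 - θ*cos(7*θ)/7 + sin(7*θ)/49 - 96*cos(7*θ)/343; evaluating from -pi to pi: ∫_{-pi}^{pi} (θ**2 + θ + 2) sin(7*θ) dθ = (96/343 + pi/7 + pi**2/7) - (-pi/7 + 96/343 + pi**2/7) = 2*pi/7.
Hence b_7 = (1/pi)·(2*pi/7) = 2/7.

2/7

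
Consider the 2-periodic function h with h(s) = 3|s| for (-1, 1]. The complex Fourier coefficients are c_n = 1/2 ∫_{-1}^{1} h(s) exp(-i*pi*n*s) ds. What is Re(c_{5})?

-6/(25*pi**2)

Since h is real-valued, Re(c_{5}) = 1/2 ∫_{-1}^{1} h(s) cos(5*pi*s) ds = a_{5}/2.
h is even and cos(5*pi*s) is even, so the integrand is even: ∫_{-1}^{1} h(s) cos(5*pi*s) ds = 2∫_0^{1} h(s) cos(5*pi*s) ds.
Integrating by parts (boundary term plus one more integral), an antiderivative of (3*s) cos(5*pi*s) is 3*s*sin(5*pi*s)/(5*pi) + 3*cos(5*pi*s)/(25*pi**2); evaluating from 0 to 1: ∫_{0}^{1} (3*s) cos(5*pi*s) ds = (-3/(25*pi**2)) - (3/(25*pi**2)) = -6/(25*pi**2).
So ∫_{-1}^{1} h(s) cos(5*pi*s) ds = -12/(25*pi**2).
Hence Re(c_{5}) = (1/2)·(-12/(25*pi**2)) = -6/(25*pi**2).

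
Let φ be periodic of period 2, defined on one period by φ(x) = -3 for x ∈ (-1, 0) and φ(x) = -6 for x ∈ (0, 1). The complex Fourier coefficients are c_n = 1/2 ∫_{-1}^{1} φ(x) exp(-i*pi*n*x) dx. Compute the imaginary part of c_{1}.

3/pi

Since φ is real-valued, Im(c_{1}) = -1/2 ∫_{-1}^{1} φ(x) sin(pi*x) dx = -b_{1}/2.
Split the integral at the breakpoints.
Directly, an antiderivative of (-3) sin(pi*x) is 3*cos(pi*x)/pi; evaluating from -1 to 0: ∫_{-1}^{0} (-3) sin(pi*x) dx = (3/pi) - (-3/pi) = 6/pi.
Directly, an antiderivative of (-6) sin(pi*x) is 6*cos(pi*x)/pi; evaluating from 0 to 1: ∫_{0}^{1} (-6) sin(pi*x) dx = (-6/pi) - (6/pi) = -12/pi.
So ∫_{-1}^{1} φ(x) sin(pi*x) dx = -6/pi.
Hence Im(c_{1}) = (-1/2)·(-6/pi) = 3/pi.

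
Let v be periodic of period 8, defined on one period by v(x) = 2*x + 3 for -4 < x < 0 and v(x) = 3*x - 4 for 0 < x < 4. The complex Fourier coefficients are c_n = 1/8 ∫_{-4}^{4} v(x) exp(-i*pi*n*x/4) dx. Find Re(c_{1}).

Since v is real-valued, Re(c_{1}) = 1/8 ∫_{-4}^{4} v(x) cos(pi*x/4) dx = a_{1}/2.
Split the integral at the breakpoints.
Integrating by parts (boundary term plus one more integral), an antiderivative of (2*x + 3) cos(pi*x/4) is 8*x*sin(pi*x/4)/pi + 12*sin(pi*x/4)/pi + 32*cos(pi*x/4)/pi**2; evaluating from -4 to 0: ∫_{-4}^{0} (2*x + 3) cos(pi*x/4) dx = (32/pi**2) - (-32/pi**2) = 64/pi**2.
Integrating by parts (boundary term plus one more integral), an antiderivative of (3*x - 4) cos(pi*x/4) is 12*x*sin(pi*x/4)/pi - 16*sin(pi*x/4)/pi + 48*cos(pi*x/4)/pi**2; evaluating from 0 to 4: ∫_{0}^{4} (3*x - 4) cos(pi*x/4) dx = (-48/pi**2) - (48/pi**2) = -96/pi**2.
So ∫_{-4}^{4} v(x) cos(pi*x/4) dx = -32/pi**2.
Hence Re(c_{1}) = (1/8)·(-32/pi**2) = -4/pi**2.

-4/pi**2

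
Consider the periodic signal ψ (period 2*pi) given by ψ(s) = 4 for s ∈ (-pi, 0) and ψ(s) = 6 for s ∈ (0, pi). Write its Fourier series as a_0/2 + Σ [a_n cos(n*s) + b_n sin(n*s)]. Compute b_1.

4/pi

b_1 = 1/pi ∫_{-pi}^{pi} ψ(s) sin(s) ds.
Split the integral at the breakpoints.
Directly, an antiderivative of (4) sin(s) is -4*cos(s); evaluating from -pi to 0: ∫_{-pi}^{0} (4) sin(s) ds = (-4) - (4) = -8.
Directly, an antiderivative of (6) sin(s) is -6*cos(s); evaluating from 0 to pi: ∫_{0}^{pi} (6) sin(s) ds = (6) - (-6) = 12.
Summing the pieces and multiplying by (1/pi) gives b_1 = 4/pi.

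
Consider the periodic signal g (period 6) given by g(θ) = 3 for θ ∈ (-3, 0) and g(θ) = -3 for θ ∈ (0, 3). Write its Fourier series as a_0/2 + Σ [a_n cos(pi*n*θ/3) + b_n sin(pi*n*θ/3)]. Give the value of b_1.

b_1 = 1/3 ∫_{-3}^{3} g(θ) sin(pi*θ/3) dθ.
g is odd and sin(pi*θ/3) is odd, so the integrand is even and b_1 = 2/3 ∫_0^{3} g(θ) sin(pi*θ/3) dθ.
Directly, an antiderivative of (-3) sin(pi*θ/3) is 9*cos(pi*θ/3)/pi; evaluating from 0 to 3: ∫_{0}^{3} (-3) sin(pi*θ/3) dθ = (-9/pi) - (9/pi) = -18/pi.
Hence b_1 = (2/3)·(-18/pi) = -12/pi.

-12/pi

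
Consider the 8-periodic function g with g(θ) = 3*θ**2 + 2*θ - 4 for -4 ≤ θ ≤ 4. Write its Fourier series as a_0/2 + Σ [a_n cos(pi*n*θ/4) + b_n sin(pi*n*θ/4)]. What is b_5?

16/(5*pi)

b_5 = 1/4 ∫_{-4}^{4} g(θ) sin(5*pi*θ/4) dθ.
Integrating by parts twice (tabular method), an antiderivative of (3*θ**2 + 2*θ - 4) sin(5*pi*θ/4) is -12*θ**2*cos(5*pi*θ/4)/(5*pi) + 96*θ*sin(5*pi*θ/4)/(25*pi**2) - 8*θ*cos(5*pi*θ/4)/(5*pi) + 32*sin(5*pi*θ/4)/(25*pi**2) + 384*cos(5*pi*θ/4)/(125*pi**3) + 16*cos(5*pi*θ/4)/(5*pi); evaluating from -4 to 4: ∫_{-4}^{4} (3*θ**2 + 2*θ - 4) sin(5*pi*θ/4) dθ = (16*(-24 + 325*pi**2)/(125*pi**3)) - (48*(-8 + 75*pi**2)/(125*pi**3)) = 64/(5*pi).
Hence b_5 = (1/4)·(64/(5*pi)) = 16/(5*pi).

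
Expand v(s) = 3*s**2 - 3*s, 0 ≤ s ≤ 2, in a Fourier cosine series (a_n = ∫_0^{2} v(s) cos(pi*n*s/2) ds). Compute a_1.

a_1 = ∫_0^{2} (3*s**2 - 3*s) cos(pi*s/2) ds.
Integrating by parts twice (tabular method), an antiderivative of (3*s**2 - 3*s) cos(pi*s/2) is 6*s**2*sin(pi*s/2)/pi - 6*s*sin(pi*s/2)/pi + 24*s*cos(pi*s/2)/pi**2 - 48*sin(pi*s/2)/pi**3 - 12*cos(pi*s/2)/pi**2; evaluating from 0 to 2: ∫_{0}^{2} (3*s**2 - 3*s) cos(pi*s/2) ds = (-36/pi**2) - (-12/pi**2) = -24/pi**2.
Hence a_1 = -24/pi**2.

-24/pi**2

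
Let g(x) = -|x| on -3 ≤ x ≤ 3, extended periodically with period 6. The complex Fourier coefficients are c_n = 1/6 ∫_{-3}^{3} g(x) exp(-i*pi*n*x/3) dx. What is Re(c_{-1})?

Since g is real-valued, Re(c_{-1}) = 1/6 ∫_{-3}^{3} g(x) cos(-pi*x/3) dx = a_{1}/2.
g is even and cos(-pi*x/3) is even, so the integrand is even: ∫_{-3}^{3} g(x) cos(-pi*x/3) dx = 2∫_0^{3} g(x) cos(-pi*x/3) dx.
Integrating by parts (boundary term plus one more integral), an antiderivative of (-x) cos(-pi*x/3) is -3*x*sin(pi*x/3)/pi - 9*cos(pi*x/3)/pi**2; evaluating from 0 to 3: ∫_{0}^{3} (-x) cos(-pi*x/3) dx = (9/pi**2) - (-9/pi**2) = 18/pi**2.
So ∫_{-3}^{3} g(x) cos(-pi*x/3) dx = 36/pi**2.
Hence Re(c_{-1}) = (1/6)·(36/pi**2) = 6/pi**2.

6/pi**2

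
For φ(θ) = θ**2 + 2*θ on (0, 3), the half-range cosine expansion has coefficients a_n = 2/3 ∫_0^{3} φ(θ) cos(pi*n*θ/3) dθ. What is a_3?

-20/(3*pi**2)

a_3 = 2/3 ∫_0^{3} (θ**2 + 2*θ) cos(pi*θ) dθ.
Integrating by parts twice (tabular method), an antiderivative of (θ**2 + 2*θ) cos(pi*θ) is θ**2*sin(pi*θ)/pi + 2*θ*sin(pi*θ)/pi + 2*θ*cos(pi*θ)/pi**2 - 2*sin(pi*θ)/pi**3 + 2*cos(pi*θ)/pi**2; evaluating from 0 to 3: ∫_{0}^{3} (θ**2 + 2*θ) cos(pi*θ) dθ = (-8/pi**2) - (2/pi**2) = -10/pi**2.
Hence a_3 = (2/3)·(-10/pi**2) = -20/(3*pi**2).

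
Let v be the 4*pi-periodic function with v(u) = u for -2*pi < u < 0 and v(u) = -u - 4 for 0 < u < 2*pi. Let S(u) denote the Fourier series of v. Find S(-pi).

-pi

v is continuous at u = -pi with value -pi, so the series converges to -pi there.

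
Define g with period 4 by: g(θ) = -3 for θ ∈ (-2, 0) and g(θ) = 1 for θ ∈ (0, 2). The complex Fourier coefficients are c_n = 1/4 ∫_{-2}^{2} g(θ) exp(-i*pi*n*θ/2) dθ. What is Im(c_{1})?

Since g is real-valued, Im(c_{1}) = -1/4 ∫_{-2}^{2} g(θ) sin(pi*θ/2) dθ = -b_{1}/2.
Split the integral at the breakpoints.
Directly, an antiderivative of (-3) sin(pi*θ/2) is 6*cos(pi*θ/2)/pi; evaluating from -2 to 0: ∫_{-2}^{0} (-3) sin(pi*θ/2) dθ = (6/pi) - (-6/pi) = 12/pi.
Directly, an antiderivative of (1) sin(pi*θ/2) is -2*cos(pi*θ/2)/pi; evaluating from 0 to 2: ∫_{0}^{2} (1) sin(pi*θ/2) dθ = (2/pi) - (-2/pi) = 4/pi.
So ∫_{-2}^{2} g(θ) sin(pi*θ/2) dθ = 16/pi.
Hence Im(c_{1}) = (-1/4)·(16/pi) = -4/pi.

-4/pi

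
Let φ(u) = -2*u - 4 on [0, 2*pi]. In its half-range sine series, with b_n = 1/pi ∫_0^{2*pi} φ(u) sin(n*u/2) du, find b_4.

b_4 = 1/pi ∫_0^{2*pi} (-2*u - 4) sin(2*u) du.
Integrating by parts (boundary term plus one more integral), an antiderivative of (-2*u - 4) sin(2*u) is u*cos(2*u) - sin(2*u)/2 + 2*cos(2*u); evaluating from 0 to 2*pi: ∫_{0}^{2*pi} (-2*u - 4) sin(2*u) du = (2 + 2*pi) - (2) = 2*pi.
Hence b_4 = (1/pi)·(2*pi) = 2.

2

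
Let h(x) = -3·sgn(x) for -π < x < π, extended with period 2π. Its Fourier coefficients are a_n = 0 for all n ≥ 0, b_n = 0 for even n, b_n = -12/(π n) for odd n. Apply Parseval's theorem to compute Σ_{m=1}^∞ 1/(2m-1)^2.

pi**2/8

Parseval: Σ b_n^2 = (1/π) ∫_{-π}^{π} h(x)^2 dx = 18.
Only odd n contribute, with b_n^2 = 144/(π^2 n^2), so Σ_{m≥1} 1/(2m-1)^2 = π^2·(18)/144 = pi**2/8.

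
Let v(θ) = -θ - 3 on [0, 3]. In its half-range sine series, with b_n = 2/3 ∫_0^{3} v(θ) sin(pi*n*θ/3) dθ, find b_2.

b_2 = 2/3 ∫_0^{3} (-θ - 3) sin(2*pi*θ/3) dθ.
Integrating by parts (boundary term plus one more integral), an antiderivative of (-θ - 3) sin(2*pi*θ/3) is 3*θ*cos(2*pi*θ/3)/(2*pi) - 9*sin(2*pi*θ/3)/(4*pi**2) + 9*cos(2*pi*θ/3)/(2*pi); evaluating from 0 to 3: ∫_{0}^{3} (-θ - 3) sin(2*pi*θ/3) dθ = (9/pi) - (9/(2*pi)) = 9/(2*pi).
Hence b_2 = (2/3)·(9/(2*pi)) = 3/pi.

3/pi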